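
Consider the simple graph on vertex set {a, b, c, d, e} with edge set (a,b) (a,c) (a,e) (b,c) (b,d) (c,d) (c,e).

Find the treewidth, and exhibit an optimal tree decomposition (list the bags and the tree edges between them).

Treewidth 2.
Bags: B1 = {a, c, e}  B2 = {a, b, c}  B3 = {b, c, d}
Tree: B1–B2, B2–B3

The largest bag has 3 vertices, giving width 2; this decomposition certifies tw(G) ≤ 2. On the other hand G contains the 3-clique {b, c, d}. A clique must lie in a single bag of any decomposition, so no decomposition can have width below 2. Therefore the treewidth is 2.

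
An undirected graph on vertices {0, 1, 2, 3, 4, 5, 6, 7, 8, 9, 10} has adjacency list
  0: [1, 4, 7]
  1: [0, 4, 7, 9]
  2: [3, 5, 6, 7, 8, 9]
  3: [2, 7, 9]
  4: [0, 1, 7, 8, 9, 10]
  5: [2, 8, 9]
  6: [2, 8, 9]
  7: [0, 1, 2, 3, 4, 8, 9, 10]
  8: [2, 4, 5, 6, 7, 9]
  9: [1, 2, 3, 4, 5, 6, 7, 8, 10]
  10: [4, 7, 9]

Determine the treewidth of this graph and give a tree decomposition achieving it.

Treewidth 3.
One such decomposition:
Bags: B1 = {2, 7, 8, 9}  B2 = {4, 7, 8, 9}  B3 = {4, 7, 9, 10}  B4 = {2, 5, 8, 9}  B5 = {2, 6, 8, 9}  B6 = {1, 4, 7, 9}  B7 = {0, 1, 4, 7}  B8 = {2, 3, 7, 9}
Tree: B1–B2, B2–B3, B1–B4, B1–B5, B3–B6, B6–B7, B1–B8

Every bag has size at most 4, so the width is 4 − 1 = 3 and tw(G) ≤ 3. Conversely, {0, 1, 4, 7} is a clique of size 4, and the vertices of any clique must share a bag in every tree decomposition; so some bag has ≥ 4 vertices and tw(G) ≥ 3. Therefore the treewidth is 3.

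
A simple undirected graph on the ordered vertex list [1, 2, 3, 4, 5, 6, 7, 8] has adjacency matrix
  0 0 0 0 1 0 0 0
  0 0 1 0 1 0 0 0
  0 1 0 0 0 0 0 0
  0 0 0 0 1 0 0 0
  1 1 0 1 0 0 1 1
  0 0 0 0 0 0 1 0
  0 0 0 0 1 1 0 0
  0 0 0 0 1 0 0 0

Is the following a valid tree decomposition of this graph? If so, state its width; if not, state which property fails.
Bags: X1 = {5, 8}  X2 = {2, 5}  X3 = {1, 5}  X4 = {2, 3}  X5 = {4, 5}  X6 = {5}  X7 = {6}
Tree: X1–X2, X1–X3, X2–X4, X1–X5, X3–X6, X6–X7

A tree decomposition must satisfy three properties: every vertex lies in some bag; for every edge, both endpoints lie together in some bag; and for every vertex, the bags containing it form a connected subtree. Here vertex 7 appears in no bag, so the decomposition is invalid.

No — vertex 7 appears in no bag.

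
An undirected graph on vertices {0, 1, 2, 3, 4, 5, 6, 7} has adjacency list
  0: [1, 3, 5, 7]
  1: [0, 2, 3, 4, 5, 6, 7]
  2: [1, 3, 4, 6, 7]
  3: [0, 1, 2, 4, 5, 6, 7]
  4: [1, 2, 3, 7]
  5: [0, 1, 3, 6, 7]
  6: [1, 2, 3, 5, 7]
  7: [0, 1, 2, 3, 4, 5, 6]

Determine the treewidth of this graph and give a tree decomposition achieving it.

Treewidth 4.
One optimal decomposition is:
Bags: B1 = {0, 1, 3, 5, 7}  B2 = {1, 3, 5, 6, 7}  B3 = {1, 2, 3, 6, 7}  B4 = {1, 2, 3, 4, 7}
Tree: B1–B2, B2–B3, B3–B4

The largest bag has 5 vertices, giving width 4; this decomposition certifies tw(G) ≤ 4. For the lower bound, the 5 vertices {0, 1, 3, 5, 7} are pairwise adjacent, and any tree decomposition puts a clique entirely inside one bag — forcing width ≥ 4. Hence tw(G) = 4 exactly.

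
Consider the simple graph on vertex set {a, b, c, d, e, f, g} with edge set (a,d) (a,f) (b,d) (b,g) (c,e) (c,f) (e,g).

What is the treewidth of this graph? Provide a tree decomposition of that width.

The largest bag has 3 vertices, giving width 2; this decomposition certifies tw(G) ≤ 2. The edges d–a–f–c–e–g–b–d form a cycle, so G is not a tree and its treewidth is at least 2. Combining the bounds, tw(G) = 2.

Treewidth 2.
Bags: B1 = {a, d, f}  B2 = {c, d, f}  B3 = {c, d, e}  B4 = {d, e, g}  B5 = {b, d, g}
Tree: B1–B2, B2–B3, B3–B4, B4–B5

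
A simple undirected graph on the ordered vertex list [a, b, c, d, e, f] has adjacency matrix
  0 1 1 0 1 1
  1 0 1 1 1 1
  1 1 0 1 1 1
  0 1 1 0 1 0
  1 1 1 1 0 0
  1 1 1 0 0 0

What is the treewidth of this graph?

3

A width-3 tree decomposition is:
Bags: B1 = {a, b, c, e}  B2 = {a, b, c, f}  B3 = {b, c, d, e}
Tree: B1–B2, B1–B3
The largest bag has 4 vertices, giving width 3; this decomposition certifies tw(G) ≤ 3. For the lower bound, the 4 vertices {b, c, d, e} are pairwise adjacent, and any tree decomposition puts a clique entirely inside one bag — forcing width ≥ 3. The upper and lower bounds meet at 3, so that is the treewidth.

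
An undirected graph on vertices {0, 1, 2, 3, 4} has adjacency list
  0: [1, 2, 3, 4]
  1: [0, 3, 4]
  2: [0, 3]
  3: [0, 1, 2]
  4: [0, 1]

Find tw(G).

2

A width-2 tree decomposition is:
Bags: B1 = {0, 1, 3}  B2 = {0, 2, 3}  B3 = {0, 1, 4}
Tree: B1–B2, B1–B3
Every bag has size at most 3, so the width is 3 − 1 = 2 and tw(G) ≤ 2. Conversely, {0, 1, 3} is a clique of size 3, and the vertices of any clique must share a bag in every tree decomposition; so some bag has ≥ 3 vertices and tw(G) ≥ 2. Therefore the treewidth is 2.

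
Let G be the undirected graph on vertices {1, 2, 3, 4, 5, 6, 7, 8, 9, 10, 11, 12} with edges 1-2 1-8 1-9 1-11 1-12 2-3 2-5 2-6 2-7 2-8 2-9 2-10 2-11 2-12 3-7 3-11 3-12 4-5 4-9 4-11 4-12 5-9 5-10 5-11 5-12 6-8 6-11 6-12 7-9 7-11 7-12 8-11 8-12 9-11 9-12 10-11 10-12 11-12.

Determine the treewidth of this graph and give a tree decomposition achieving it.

Each bag holds 5 vertices, so the decomposition has width 4, which upper-bounds the treewidth. For the lower bound, the 5 vertices {2, 3, 7, 11, 12} are pairwise adjacent, and any tree decomposition puts a clique entirely inside one bag — forcing width ≥ 4. Therefore the treewidth is 4.

Treewidth 4.
One such decomposition:
Bags: B1 = {2, 5, 9, 11, 12}  B2 = {2, 5, 10, 11, 12}  B3 = {1, 2, 9, 11, 12}  B4 = {4, 5, 9, 11, 12}  B5 = {1, 2, 8, 11, 12}  B6 = {2, 6, 8, 11, 12}  B7 = {2, 7, 9, 11, 12}  B8 = {2, 3, 7, 11, 12}
Tree: B1–B2, B1–B3, B1–B4, B3–B5, B5–B6, B1–B7, B7–B8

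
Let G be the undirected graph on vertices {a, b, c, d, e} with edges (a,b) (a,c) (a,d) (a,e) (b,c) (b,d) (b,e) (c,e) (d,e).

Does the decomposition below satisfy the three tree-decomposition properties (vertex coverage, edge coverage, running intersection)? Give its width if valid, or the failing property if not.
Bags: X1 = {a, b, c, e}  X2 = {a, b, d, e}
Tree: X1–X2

Yes; width 3.

Checking the three conditions: (i) the bags cover all of {a, b, c, d, e}; (ii) for each edge, some bag contains both endpoints; (iii) the bags containing any fixed vertex form a subtree. All hold, so the decomposition is valid with width 4 − 1 = 3.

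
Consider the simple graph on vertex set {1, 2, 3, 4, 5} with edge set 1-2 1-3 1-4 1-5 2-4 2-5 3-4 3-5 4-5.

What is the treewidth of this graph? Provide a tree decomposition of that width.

Treewidth 3.
One such decomposition:
Bags: B1 = {1, 2, 4, 5}  B2 = {1, 3, 4, 5}
Tree: B1–B2

The largest bag has 4 vertices, giving width 3; this decomposition certifies tw(G) ≤ 3. For the lower bound, the 4 vertices {1, 2, 4, 5} are pairwise adjacent, and any tree decomposition puts a clique entirely inside one bag — forcing width ≥ 3. The upper and lower bounds meet at 3, so that is the treewidth.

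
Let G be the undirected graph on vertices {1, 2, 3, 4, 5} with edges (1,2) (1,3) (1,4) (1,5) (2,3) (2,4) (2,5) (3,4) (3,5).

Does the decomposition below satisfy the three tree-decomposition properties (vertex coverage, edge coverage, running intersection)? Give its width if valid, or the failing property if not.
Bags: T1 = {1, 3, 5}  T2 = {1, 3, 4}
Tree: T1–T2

No — vertex 2 appears in no bag.

A tree decomposition must satisfy three properties: every vertex lies in some bag; for every edge, both endpoints lie together in some bag; and for every vertex, the bags containing it form a connected subtree. Here vertex 2 appears in no bag, so the decomposition is invalid.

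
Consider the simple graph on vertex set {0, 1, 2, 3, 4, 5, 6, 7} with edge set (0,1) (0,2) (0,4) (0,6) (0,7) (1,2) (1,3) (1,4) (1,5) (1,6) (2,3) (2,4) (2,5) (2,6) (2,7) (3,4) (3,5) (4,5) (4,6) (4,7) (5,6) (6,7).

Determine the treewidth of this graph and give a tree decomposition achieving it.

Each bag holds 5 vertices, so the decomposition has width 4, which upper-bounds the treewidth. For the lower bound, the 5 vertices {0, 1, 2, 4, 6} are pairwise adjacent, and any tree decomposition puts a clique entirely inside one bag — forcing width ≥ 4. Combining the bounds, tw(G) = 4.

Treewidth 4.
One such decomposition:
Bags: B1 = {1, 2, 3, 4, 5}  B2 = {1, 2, 4, 5, 6}  B3 = {0, 1, 2, 4, 6}  B4 = {0, 2, 4, 6, 7}
Tree: B1–B2, B2–B3, B3–B4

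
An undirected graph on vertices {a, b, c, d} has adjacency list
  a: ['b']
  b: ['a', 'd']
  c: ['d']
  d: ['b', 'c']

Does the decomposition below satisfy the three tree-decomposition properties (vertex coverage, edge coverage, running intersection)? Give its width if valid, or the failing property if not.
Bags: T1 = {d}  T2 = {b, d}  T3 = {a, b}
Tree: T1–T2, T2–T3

No — vertex c appears in no bag.

A tree decomposition must satisfy three properties: every vertex lies in some bag; for every edge, both endpoints lie together in some bag; and for every vertex, the bags containing it form a connected subtree. Here vertex c appears in no bag, so the decomposition is invalid.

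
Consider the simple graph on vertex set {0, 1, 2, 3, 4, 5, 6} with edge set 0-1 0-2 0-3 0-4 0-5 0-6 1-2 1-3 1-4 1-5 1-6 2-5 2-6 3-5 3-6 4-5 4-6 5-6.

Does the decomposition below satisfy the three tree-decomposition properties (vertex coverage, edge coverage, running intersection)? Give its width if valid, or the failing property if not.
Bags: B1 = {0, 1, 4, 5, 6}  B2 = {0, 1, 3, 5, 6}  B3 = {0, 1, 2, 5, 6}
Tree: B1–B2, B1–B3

Every vertex of G appears in some bag (union = {0, 1, 2, 3, 4, 5, 6}); every edge is covered by a bag; and for each vertex v the set of bags containing v is connected in the bag tree. The decomposition is therefore valid. The largest bag has 5 vertices, so the width is 4.

Yes; width 4.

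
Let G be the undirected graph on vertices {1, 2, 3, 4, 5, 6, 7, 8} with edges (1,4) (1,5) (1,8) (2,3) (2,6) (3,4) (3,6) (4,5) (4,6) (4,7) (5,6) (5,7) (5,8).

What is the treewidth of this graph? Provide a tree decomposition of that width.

Every bag has size at most 3, so the width is 3 − 1 = 2 and tw(G) ≤ 2. On the other hand G contains the 3-clique {1, 5, 8}. A clique must lie in a single bag of any decomposition, so no decomposition can have width below 2. The upper and lower bounds meet at 2, so that is the treewidth.

Treewidth 2.
Bags: B1 = {3, 4, 6}  B2 = {4, 5, 6}  B3 = {4, 5, 7}  B4 = {1, 4, 5}  B5 = {2, 3, 6}  B6 = {1, 5, 8}
Tree: B1–B2, B2–B3, B2–B4, B1–B5, B4–B6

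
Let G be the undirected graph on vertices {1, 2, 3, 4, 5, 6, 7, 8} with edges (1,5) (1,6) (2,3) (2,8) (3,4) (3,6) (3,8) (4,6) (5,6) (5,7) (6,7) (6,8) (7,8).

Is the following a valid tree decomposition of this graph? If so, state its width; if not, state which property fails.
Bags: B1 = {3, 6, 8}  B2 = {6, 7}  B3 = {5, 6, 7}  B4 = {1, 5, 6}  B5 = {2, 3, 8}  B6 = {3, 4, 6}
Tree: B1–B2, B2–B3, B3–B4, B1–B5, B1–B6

A tree decomposition must satisfy three properties: every vertex lies in some bag; for every edge, both endpoints lie together in some bag; and for every vertex, the bags containing it form a connected subtree. Here edge (8,7) lies in no bag, so the decomposition is invalid.

No — edge (8,7) lies in no bag.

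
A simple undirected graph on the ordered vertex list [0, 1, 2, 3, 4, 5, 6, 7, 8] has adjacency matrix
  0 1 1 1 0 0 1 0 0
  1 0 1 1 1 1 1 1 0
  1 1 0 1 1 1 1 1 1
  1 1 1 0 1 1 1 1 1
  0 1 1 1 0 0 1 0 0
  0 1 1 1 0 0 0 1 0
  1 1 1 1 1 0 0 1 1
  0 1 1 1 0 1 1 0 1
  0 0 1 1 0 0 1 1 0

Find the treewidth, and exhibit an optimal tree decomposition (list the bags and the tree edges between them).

The largest bag has 5 vertices, giving width 4; this decomposition certifies tw(G) ≤ 4. Conversely, {2, 3, 6, 7, 8} is a clique of size 5, and the vertices of any clique must share a bag in every tree decomposition; so some bag has ≥ 5 vertices and tw(G) ≥ 4. Therefore the treewidth is 4.

Treewidth 4.
One such decomposition:
Bags: B1 = {1, 2, 3, 6, 7}  B2 = {1, 2, 3, 4, 6}  B3 = {1, 2, 3, 5, 7}  B4 = {2, 3, 6, 7, 8}  B5 = {0, 1, 2, 3, 6}
Tree: B1–B2, B1–B3, B1–B4, B2–B5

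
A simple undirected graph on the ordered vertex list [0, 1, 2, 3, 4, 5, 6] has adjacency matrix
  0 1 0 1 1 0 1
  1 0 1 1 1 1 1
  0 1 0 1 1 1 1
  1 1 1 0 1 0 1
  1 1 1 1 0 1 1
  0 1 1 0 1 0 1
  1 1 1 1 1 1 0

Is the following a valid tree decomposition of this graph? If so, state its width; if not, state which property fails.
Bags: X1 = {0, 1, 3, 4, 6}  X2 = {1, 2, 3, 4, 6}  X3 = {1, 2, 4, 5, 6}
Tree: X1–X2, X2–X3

Every vertex of G appears in some bag (union = {0, 1, 2, 3, 4, 5, 6}); every edge is covered by a bag; and for each vertex v the set of bags containing v is connected in the bag tree. The decomposition is therefore valid. The largest bag has 5 vertices, so the width is 4.

Yes; width 4.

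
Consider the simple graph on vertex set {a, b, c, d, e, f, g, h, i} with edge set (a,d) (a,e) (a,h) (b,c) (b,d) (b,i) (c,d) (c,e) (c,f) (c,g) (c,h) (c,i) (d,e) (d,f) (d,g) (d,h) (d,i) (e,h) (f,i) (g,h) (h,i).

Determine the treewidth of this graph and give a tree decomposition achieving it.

Treewidth 3.
One optimal decomposition is:
Bags: B1 = {c, d, g, h}  B2 = {c, d, h, i}  B3 = {c, d, f, i}  B4 = {b, c, d, i}  B5 = {c, d, e, h}  B6 = {a, d, e, h}
Tree: B1–B2, B2–B3, B2–B4, B1–B5, B5–B6

Each bag holds 4 vertices, so the decomposition has width 3, which upper-bounds the treewidth. Conversely, {c, d, g, h} is a clique of size 4, and the vertices of any clique must share a bag in every tree decomposition; so some bag has ≥ 4 vertices and tw(G) ≥ 3. Therefore the treewidth is 3.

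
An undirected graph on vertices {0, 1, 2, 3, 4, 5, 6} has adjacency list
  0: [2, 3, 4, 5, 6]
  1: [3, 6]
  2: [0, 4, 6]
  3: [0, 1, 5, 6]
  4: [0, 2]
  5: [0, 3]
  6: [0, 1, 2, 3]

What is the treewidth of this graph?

A width-2 tree decomposition is:
Bags: B1 = {0, 2, 6}  B2 = {0, 2, 4}  B3 = {0, 3, 6}  B4 = {1, 3, 6}  B5 = {0, 3, 5}
Tree: B1–B2, B1–B3, B3–B4, B3–B5
Every bag has size at most 3, so the width is 3 − 1 = 2 and tw(G) ≤ 2. Conversely, {0, 2, 4} is a clique of size 3, and the vertices of any clique must share a bag in every tree decomposition; so some bag has ≥ 3 vertices and tw(G) ≥ 2. The upper and lower bounds meet at 2, so that is the treewidth.

2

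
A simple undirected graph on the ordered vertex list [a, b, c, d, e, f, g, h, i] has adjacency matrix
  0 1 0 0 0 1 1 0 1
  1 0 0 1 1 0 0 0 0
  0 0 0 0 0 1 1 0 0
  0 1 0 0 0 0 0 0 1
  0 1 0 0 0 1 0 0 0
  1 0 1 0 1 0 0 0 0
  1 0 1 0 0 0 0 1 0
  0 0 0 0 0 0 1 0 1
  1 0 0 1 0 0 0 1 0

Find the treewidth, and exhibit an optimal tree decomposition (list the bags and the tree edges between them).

Treewidth 3.
One such decomposition:
Bags: B1 = {c, g, h, i}  B2 = {a, c, g, i}  B3 = {a, c, f, i}  B4 = {a, d, f, i}  B5 = {a, b, d, f}  B6 = {b, d, e, f}
Tree: B1–B2, B2–B3, B3–B4, B4–B5, B5–B6

Every bag has size at most 4, so the width is 4 − 1 = 3 and tw(G) ≤ 3. For the lower bound: the 4 vertex sets {c,g,h}, {i}, {a}, {b,d,e,f} are disjoint, each induces a connected subgraph, and every pair is joined by at least one edge of G. Contracting each set to a single vertex therefore yields K_{4} as a minor, and since treewidth is minor-monotone, tw(G) ≥ tw(K_{4}) = 3. The upper and lower bounds meet at 3, so that is the treewidth.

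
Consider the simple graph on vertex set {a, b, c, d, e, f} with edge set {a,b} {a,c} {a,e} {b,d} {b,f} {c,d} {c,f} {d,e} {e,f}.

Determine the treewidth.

A width-3 tree decomposition is:
Bags: B1 = {a, d, e, f}  B2 = {a, b, d, f}  B3 = {a, c, d, f}
Tree: B1–B2, B2–B3
The largest bag has 4 vertices, giving width 3; this decomposition certifies tw(G) ≤ 3. For the lower bound: the 4 vertex sets {e,f}, {a,b}, {d}, {c} are disjoint, each induces a connected subgraph, and every pair is joined by at least one edge of G. Contracting each set to a single vertex therefore yields K_{4} as a minor, and since treewidth is minor-monotone, tw(G) ≥ tw(K_{4}) = 3. Hence tw(G) = 3 exactly.

3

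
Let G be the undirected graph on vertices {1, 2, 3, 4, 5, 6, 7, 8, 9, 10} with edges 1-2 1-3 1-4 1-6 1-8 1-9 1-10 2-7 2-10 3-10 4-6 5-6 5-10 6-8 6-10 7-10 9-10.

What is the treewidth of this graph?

2

A width-2 tree decomposition is:
Bags: B1 = {1, 6, 10}  B2 = {1, 6, 8}  B3 = {1, 2, 10}  B4 = {5, 6, 10}  B5 = {1, 3, 10}  B6 = {1, 4, 6}  B7 = {2, 7, 10}  B8 = {1, 9, 10}
Tree: B1–B2, B1–B3, B1–B4, B1–B5, B1–B6, B3–B7, B5–B8
Every bag has size at most 3, so the width is 3 − 1 = 2 and tw(G) ≤ 2. For the lower bound, the 3 vertices {1, 6, 8} are pairwise adjacent, and any tree decomposition puts a clique entirely inside one bag — forcing width ≥ 2. Hence tw(G) = 2 exactly.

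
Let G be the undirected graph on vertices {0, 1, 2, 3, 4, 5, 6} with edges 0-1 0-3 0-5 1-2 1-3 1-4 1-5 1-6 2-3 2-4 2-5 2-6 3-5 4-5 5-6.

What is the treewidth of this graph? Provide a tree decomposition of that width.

Each bag holds 4 vertices, so the decomposition has width 3, which upper-bounds the treewidth. Conversely, {0, 1, 3, 5} is a clique of size 4, and the vertices of any clique must share a bag in every tree decomposition; so some bag has ≥ 4 vertices and tw(G) ≥ 3. The upper and lower bounds meet at 3, so that is the treewidth.

Treewidth 3.
One such decomposition:
Bags: B1 = {1, 2, 4, 5}  B2 = {1, 2, 3, 5}  B3 = {1, 2, 5, 6}  B4 = {0, 1, 3, 5}
Tree: B1–B2, B1–B3, B2–B4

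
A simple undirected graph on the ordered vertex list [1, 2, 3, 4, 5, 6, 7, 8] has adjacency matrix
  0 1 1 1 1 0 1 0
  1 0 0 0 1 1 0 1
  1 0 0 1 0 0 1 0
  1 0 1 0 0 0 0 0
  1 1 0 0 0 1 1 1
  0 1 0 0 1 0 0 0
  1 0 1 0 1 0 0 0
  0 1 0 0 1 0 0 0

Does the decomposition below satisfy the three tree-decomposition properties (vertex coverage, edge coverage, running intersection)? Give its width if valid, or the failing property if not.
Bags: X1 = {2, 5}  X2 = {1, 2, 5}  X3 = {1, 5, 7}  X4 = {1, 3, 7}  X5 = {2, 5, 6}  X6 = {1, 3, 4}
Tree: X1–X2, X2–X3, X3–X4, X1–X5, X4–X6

No — vertex 8 appears in no bag.

A tree decomposition must satisfy three properties: every vertex lies in some bag; for every edge, both endpoints lie together in some bag; and for every vertex, the bags containing it form a connected subtree. Here vertex 8 appears in no bag, so the decomposition is invalid.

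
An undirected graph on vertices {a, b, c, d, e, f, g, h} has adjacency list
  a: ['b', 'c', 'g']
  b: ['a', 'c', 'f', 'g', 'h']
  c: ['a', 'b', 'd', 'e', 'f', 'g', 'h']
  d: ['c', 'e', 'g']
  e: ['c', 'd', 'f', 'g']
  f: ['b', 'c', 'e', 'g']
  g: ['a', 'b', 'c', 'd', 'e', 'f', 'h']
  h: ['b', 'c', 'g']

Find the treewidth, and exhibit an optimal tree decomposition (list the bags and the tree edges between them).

The largest bag has 4 vertices, giving width 3; this decomposition certifies tw(G) ≤ 3. For the lower bound, the 4 vertices {c, d, e, g} are pairwise adjacent, and any tree decomposition puts a clique entirely inside one bag — forcing width ≥ 3. Hence tw(G) = 3 exactly.

Treewidth 3.
One such decomposition:
Bags: B1 = {b, c, f, g}  B2 = {a, b, c, g}  B3 = {c, e, f, g}  B4 = {b, c, g, h}  B5 = {c, d, e, g}
Tree: B1–B2, B1–B3, B2–B4, B3–B5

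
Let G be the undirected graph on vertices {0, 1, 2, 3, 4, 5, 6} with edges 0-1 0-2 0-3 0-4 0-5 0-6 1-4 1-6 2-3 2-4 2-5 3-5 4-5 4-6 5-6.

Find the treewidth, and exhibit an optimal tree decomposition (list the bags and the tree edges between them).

Treewidth 3.
Bags: B1 = {0, 4, 5, 6}  B2 = {0, 2, 4, 5}  B3 = {0, 1, 4, 6}  B4 = {0, 2, 3, 5}
Tree: B1–B2, B1–B3, B2–B4

Every bag has size at most 4, so the width is 4 − 1 = 3 and tw(G) ≤ 3. On the other hand G contains the 4-clique {0, 2, 3, 5}. A clique must lie in a single bag of any decomposition, so no decomposition can have width below 3. The upper and lower bounds meet at 3, so that is the treewidth.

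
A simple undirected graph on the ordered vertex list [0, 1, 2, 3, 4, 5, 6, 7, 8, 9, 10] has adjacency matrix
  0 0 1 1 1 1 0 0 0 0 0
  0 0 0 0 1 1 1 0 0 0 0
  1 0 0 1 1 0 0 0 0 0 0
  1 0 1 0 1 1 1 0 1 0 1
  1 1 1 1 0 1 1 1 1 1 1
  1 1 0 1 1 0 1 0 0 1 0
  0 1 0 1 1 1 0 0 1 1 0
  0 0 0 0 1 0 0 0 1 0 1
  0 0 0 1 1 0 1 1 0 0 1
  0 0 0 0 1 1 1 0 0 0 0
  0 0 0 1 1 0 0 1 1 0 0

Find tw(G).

3

A width-3 tree decomposition is:
Bags: B1 = {3, 4, 5, 6}  B2 = {3, 4, 6, 8}  B3 = {0, 3, 4, 5}  B4 = {0, 2, 3, 4}  B5 = {4, 5, 6, 9}  B6 = {3, 4, 8, 10}  B7 = {1, 4, 5, 6}  B8 = {4, 7, 8, 10}
Tree: B1–B2, B1–B3, B3–B4, B1–B5, B2–B6, B1–B7, B6–B8
Each bag holds 4 vertices, so the decomposition has width 3, which upper-bounds the treewidth. Conversely, {1, 4, 5, 6} is a clique of size 4, and the vertices of any clique must share a bag in every tree decomposition; so some bag has ≥ 4 vertices and tw(G) ≥ 3. The upper and lower bounds meet at 3, so that is the treewidth.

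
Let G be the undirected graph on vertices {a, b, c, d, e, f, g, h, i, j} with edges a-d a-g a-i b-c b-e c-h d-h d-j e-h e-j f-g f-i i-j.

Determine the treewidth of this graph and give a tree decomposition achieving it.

The largest bag has 3 vertices, giving width 2; this decomposition certifies tw(G) ≤ 2. The edges b–c–h–e–b form a cycle, so G is not a tree and its treewidth is at least 2. The upper and lower bounds meet at 2, so that is the treewidth.

Treewidth 2.
One such decomposition:
Bags: B1 = {b, c, e}  B2 = {c, e, h}  B3 = {e, h, j}  B4 = {d, h, j}  B5 = {d, i, j}  B6 = {a, d, i}  B7 = {a, f, i}  B8 = {a, f, g}
Tree: B1–B2, B2–B3, B3–B4, B4–B5, B5–B6, B6–B7, B7–B8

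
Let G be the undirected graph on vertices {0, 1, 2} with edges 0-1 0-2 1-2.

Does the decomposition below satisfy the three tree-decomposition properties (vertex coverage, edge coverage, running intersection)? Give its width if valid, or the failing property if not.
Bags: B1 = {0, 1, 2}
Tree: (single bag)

Checking the three conditions: (i) the bags cover all of {0, 1, 2}; (ii) for each edge, some bag contains both endpoints; (iii) the bags containing any fixed vertex form a subtree. All hold, so the decomposition is valid with width 3 − 1 = 2.

Yes; width 2.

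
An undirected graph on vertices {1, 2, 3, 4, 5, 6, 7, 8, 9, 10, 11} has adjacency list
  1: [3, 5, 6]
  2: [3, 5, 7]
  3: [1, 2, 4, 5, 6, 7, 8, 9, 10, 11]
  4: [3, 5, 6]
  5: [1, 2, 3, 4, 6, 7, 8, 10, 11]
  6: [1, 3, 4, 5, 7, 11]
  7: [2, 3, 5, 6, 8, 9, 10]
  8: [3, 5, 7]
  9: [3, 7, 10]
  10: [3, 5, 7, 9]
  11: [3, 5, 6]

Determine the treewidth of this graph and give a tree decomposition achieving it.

Treewidth 3.
One optimal decomposition is:
Bags: B1 = {3, 5, 7, 10}  B2 = {3, 7, 9, 10}  B3 = {3, 5, 6, 7}  B4 = {3, 4, 5, 6}  B5 = {2, 3, 5, 7}  B6 = {3, 5, 7, 8}  B7 = {1, 3, 5, 6}  B8 = {3, 5, 6, 11}
Tree: B1–B2, B1–B3, B3–B4, B3–B5, B3–B6, B4–B7, B3–B8

Every bag has size at most 4, so the width is 4 − 1 = 3 and tw(G) ≤ 3. On the other hand G contains the 4-clique {3, 7, 9, 10}. A clique must lie in a single bag of any decomposition, so no decomposition can have width below 3. The upper and lower bounds meet at 3, so that is the treewidth.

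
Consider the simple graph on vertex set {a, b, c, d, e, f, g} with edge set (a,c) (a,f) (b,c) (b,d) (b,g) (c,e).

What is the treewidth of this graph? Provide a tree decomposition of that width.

Every bag has size at most 2, so the width is 2 − 1 = 1 and tw(G) ≤ 1. Since G has at least one edge (e.g. c–b), it is not an edgeless graph, so tw(G) ≥ 1. Hence tw(G) = 1 exactly.

Treewidth 1.
Bags: B1 = {b, c}  B2 = {a, c}  B3 = {a, f}  B4 = {b, d}  B5 = {b, g}  B6 = {c, e}
Tree: B1–B2, B2–B3, B1–B4, B1–B5, B2–B6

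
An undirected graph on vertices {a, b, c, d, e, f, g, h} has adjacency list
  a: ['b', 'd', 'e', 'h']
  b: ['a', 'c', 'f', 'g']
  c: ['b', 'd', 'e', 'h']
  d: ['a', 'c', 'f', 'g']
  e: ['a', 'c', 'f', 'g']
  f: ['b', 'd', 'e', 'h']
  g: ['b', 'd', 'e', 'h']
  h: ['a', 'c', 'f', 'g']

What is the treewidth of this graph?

4

A width-4 tree decomposition is:
Bags: B1 = {a, c, f, g, h}  B2 = {a, c, e, f, g}  B3 = {a, c, d, f, g}  B4 = {a, b, c, f, g}
Tree: B1–B2, B2–B3, B3–B4
The largest bag has 5 vertices, giving width 4; this decomposition certifies tw(G) ≤ 4. For the lower bound: the 5 vertex sets {a,h}, {c,e}, {d,g}, {f}, {b} are disjoint, each induces a connected subgraph, and every pair is joined by at least one edge of G. Contracting each set to a single vertex therefore yields K_{5} as a minor, and since treewidth is minor-monotone, tw(G) ≥ tw(K_{5}) = 4. The upper and lower bounds meet at 4, so that is the treewidth.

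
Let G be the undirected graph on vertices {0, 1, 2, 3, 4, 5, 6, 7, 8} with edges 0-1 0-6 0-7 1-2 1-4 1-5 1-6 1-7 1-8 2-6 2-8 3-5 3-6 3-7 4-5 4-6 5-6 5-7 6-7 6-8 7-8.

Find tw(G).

A width-3 tree decomposition is:
Bags: B1 = {1, 2, 6, 8}  B2 = {1, 6, 7, 8}  B3 = {0, 1, 6, 7}  B4 = {1, 5, 6, 7}  B5 = {1, 4, 5, 6}  B6 = {3, 5, 6, 7}
Tree: B1–B2, B2–B3, B3–B4, B4–B5, B4–B6
Every bag has size at most 4, so the width is 4 − 1 = 3 and tw(G) ≤ 3. For the lower bound, the 4 vertices {1, 2, 6, 8} are pairwise adjacent, and any tree decomposition puts a clique entirely inside one bag — forcing width ≥ 3. Combining the bounds, tw(G) = 3.

3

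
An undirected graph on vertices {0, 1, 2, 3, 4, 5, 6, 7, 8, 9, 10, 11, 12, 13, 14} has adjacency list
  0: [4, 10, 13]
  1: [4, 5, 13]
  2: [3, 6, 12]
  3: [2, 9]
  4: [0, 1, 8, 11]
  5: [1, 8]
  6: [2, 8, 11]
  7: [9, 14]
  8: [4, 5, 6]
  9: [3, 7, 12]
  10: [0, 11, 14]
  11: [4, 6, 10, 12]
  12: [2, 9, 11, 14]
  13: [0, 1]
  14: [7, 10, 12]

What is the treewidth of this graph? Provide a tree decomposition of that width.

Each bag holds 4 vertices, so the decomposition has width 3, which upper-bounds the treewidth. For the lower bound: the 4 vertex sets {1,5,13}, {8}, {4}, {0,6,10,11} are disjoint, each induces a connected subgraph, and every pair is joined by at least one edge of G. Contracting each set to a single vertex therefore yields K_{4} as a minor, and since treewidth is minor-monotone, tw(G) ≥ tw(K_{4}) = 3. Therefore the treewidth is 3.

Treewidth 3.
One optimal decomposition is:
Bags: B1 = {1, 5, 8, 13}  B2 = {1, 4, 8, 13}  B3 = {0, 4, 8, 13}  B4 = {0, 4, 6, 8}  B5 = {0, 4, 6, 11}  B6 = {0, 6, 10, 11}  B7 = {2, 6, 10, 11}  B8 = {2, 10, 11, 12}  B9 = {2, 10, 12, 14}  B10 = {2, 3, 12, 14}  B11 = {3, 9, 12, 14}  B12 = {3, 7, 9, 14}
Tree: B1–B2, B2–B3, B3–B4, B4–B5, B5–B6, B6–B7, B7–B8, B8–B9, B9–B10, B10–B11, B11–B12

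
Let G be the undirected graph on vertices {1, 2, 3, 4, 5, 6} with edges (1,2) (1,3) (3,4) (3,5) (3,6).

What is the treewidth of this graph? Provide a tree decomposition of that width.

The largest bag has 2 vertices, giving width 1; this decomposition certifies tw(G) ≤ 1. Since G has at least one edge (e.g. 3–6), it is not an edgeless graph, so tw(G) ≥ 1. Combining the bounds, tw(G) = 1.

Treewidth 1.
Bags: B1 = {3, 6}  B2 = {3, 5}  B3 = {3, 4}  B4 = {1, 3}  B5 = {1, 2}
Tree: B1–B2, B2–B3, B2–B4, B4–B5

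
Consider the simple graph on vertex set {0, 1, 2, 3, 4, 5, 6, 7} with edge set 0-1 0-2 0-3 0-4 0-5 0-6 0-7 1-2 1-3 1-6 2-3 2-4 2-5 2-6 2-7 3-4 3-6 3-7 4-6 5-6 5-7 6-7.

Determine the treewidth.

A width-4 tree decomposition is:
Bags: B1 = {0, 2, 3, 6, 7}  B2 = {0, 2, 3, 4, 6}  B3 = {0, 1, 2, 3, 6}  B4 = {0, 2, 5, 6, 7}
Tree: B1–B2, B1–B3, B1–B4
Each bag holds 5 vertices, so the decomposition has width 4, which upper-bounds the treewidth. Conversely, {0, 1, 2, 3, 6} is a clique of size 5, and the vertices of any clique must share a bag in every tree decomposition; so some bag has ≥ 5 vertices and tw(G) ≥ 4. Combining the bounds, tw(G) = 4.

4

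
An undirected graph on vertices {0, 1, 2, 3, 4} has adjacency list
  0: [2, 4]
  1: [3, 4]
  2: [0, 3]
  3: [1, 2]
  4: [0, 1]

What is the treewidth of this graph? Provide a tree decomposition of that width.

Every bag has size at most 3, so the width is 3 − 1 = 2 and tw(G) ≤ 2. For the lower bound, G contains the cycle 2–0–4–1–3–2, so G is not a forest; only forests have treewidth ≤ 1, hence tw(G) ≥ 2. The upper and lower bounds meet at 2, so that is the treewidth.

Treewidth 2.
Bags: B1 = {0, 2, 4}  B2 = {1, 2, 4}  B3 = {1, 2, 3}
Tree: B1–B2, B2–B3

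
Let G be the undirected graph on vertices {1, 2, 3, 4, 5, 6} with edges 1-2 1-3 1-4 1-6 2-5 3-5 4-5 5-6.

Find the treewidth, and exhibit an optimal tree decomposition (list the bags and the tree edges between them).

Treewidth 2.
Bags: B1 = {1, 5, 6}  B2 = {1, 2, 5}  B3 = {1, 4, 5}  B4 = {1, 3, 5}
Tree: B1–B2, B2–B3, B3–B4

Each bag holds 3 vertices, so the decomposition has width 2, which upper-bounds the treewidth. For the lower bound, G contains the cycle 1–6–5–2–1, so G is not a forest; only forests have treewidth ≤ 1, hence tw(G) ≥ 2. The upper and lower bounds meet at 2, so that is the treewidth.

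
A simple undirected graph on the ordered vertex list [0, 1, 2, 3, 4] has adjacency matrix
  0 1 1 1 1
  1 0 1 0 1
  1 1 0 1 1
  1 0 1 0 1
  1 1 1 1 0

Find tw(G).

A width-3 tree decomposition is:
Bags: B1 = {0, 1, 2, 4}  B2 = {0, 2, 3, 4}
Tree: B1–B2
Every bag has size at most 4, so the width is 4 − 1 = 3 and tw(G) ≤ 3. Conversely, {0, 1, 2, 4} is a clique of size 4, and the vertices of any clique must share a bag in every tree decomposition; so some bag has ≥ 4 vertices and tw(G) ≥ 3. The upper and lower bounds meet at 3, so that is the treewidth.

3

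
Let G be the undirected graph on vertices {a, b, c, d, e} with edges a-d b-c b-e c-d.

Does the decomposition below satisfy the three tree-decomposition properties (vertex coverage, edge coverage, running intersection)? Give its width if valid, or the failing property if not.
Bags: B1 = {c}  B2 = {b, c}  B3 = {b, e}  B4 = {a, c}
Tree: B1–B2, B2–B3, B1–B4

A tree decomposition must satisfy three properties: every vertex lies in some bag; for every edge, both endpoints lie together in some bag; and for every vertex, the bags containing it form a connected subtree. Here vertex d appears in no bag, so the decomposition is invalid.

No — vertex d appears in no bag.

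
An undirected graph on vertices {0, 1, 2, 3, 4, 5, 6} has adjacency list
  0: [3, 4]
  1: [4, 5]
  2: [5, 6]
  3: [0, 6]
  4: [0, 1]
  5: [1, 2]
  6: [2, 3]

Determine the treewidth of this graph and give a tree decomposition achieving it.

Treewidth 2.
One optimal decomposition is:
Bags: B1 = {2, 3, 6}  B2 = {0, 2, 3}  B3 = {0, 2, 4}  B4 = {1, 2, 4}  B5 = {1, 2, 5}
Tree: B1–B2, B2–B3, B3–B4, B4–B5

Every bag has size at most 3, so the width is 3 − 1 = 2 and tw(G) ≤ 2. Since 2–6–3–0–4–1–5–2 is a cycle in G, G is not acyclic. Forests are exactly the graphs of treewidth ≤ 1, so tw(G) ≥ 2. Therefore the treewidth is 2.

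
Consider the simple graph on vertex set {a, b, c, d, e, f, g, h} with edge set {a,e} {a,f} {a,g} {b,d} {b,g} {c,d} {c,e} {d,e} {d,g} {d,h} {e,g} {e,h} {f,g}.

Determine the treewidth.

A width-2 tree decomposition is:
Bags: B1 = {d, e, g}  B2 = {d, e, h}  B3 = {c, d, e}  B4 = {a, e, g}  B5 = {a, f, g}  B6 = {b, d, g}
Tree: B1–B2, B1–B3, B1–B4, B4–B5, B1–B6
Each bag holds 3 vertices, so the decomposition has width 2, which upper-bounds the treewidth. On the other hand G contains the 3-clique {d, e, g}. A clique must lie in a single bag of any decomposition, so no decomposition can have width below 2. Combining the bounds, tw(G) = 2.

2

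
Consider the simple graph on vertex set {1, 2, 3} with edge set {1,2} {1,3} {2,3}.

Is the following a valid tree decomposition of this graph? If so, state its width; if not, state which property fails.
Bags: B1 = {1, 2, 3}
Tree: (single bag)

Yes; width 2.

Checking the three conditions: (i) the bags cover all of {1, 2, 3}; (ii) for each edge, some bag contains both endpoints; (iii) the bags containing any fixed vertex form a subtree. All hold, so the decomposition is valid with width 3 − 1 = 2.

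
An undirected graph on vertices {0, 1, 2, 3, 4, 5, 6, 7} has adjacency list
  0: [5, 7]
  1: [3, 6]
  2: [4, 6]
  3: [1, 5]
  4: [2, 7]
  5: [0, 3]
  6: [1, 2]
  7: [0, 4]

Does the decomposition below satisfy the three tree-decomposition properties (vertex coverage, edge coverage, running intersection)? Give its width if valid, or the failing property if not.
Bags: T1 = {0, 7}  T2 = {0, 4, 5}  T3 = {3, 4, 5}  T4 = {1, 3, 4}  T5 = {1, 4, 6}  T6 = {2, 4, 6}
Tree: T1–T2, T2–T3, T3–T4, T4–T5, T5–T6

A tree decomposition must satisfy three properties: every vertex lies in some bag; for every edge, both endpoints lie together in some bag; and for every vertex, the bags containing it form a connected subtree. Here edge (4,7) lies in no bag, so the decomposition is invalid.

No — edge (4,7) lies in no bag.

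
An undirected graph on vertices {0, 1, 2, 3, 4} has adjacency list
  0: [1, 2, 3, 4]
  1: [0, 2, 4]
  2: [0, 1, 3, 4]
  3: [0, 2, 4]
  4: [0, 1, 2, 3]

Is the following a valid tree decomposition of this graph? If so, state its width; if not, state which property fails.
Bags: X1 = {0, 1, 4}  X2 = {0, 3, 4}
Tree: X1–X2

A tree decomposition must satisfy three properties: every vertex lies in some bag; for every edge, both endpoints lie together in some bag; and for every vertex, the bags containing it form a connected subtree. Here vertex 2 appears in no bag, so the decomposition is invalid.

No — vertex 2 appears in no bag.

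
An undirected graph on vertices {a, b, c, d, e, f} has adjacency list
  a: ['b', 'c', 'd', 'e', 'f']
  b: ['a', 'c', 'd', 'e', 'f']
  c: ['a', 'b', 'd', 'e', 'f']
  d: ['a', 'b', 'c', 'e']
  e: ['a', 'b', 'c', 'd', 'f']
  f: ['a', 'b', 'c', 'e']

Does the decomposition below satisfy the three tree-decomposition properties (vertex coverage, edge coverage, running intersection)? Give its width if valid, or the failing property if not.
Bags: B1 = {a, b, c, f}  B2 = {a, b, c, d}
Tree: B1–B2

No — vertex e appears in no bag.

A tree decomposition must satisfy three properties: every vertex lies in some bag; for every edge, both endpoints lie together in some bag; and for every vertex, the bags containing it form a connected subtree. Here vertex e appears in no bag, so the decomposition is invalid.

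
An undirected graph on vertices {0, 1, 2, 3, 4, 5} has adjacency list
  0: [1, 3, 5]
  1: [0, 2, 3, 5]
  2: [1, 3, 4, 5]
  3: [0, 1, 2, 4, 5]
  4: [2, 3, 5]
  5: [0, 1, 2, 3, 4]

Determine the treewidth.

3

A width-3 tree decomposition is:
Bags: B1 = {2, 3, 4, 5}  B2 = {1, 2, 3, 5}  B3 = {0, 1, 3, 5}
Tree: B1–B2, B2–B3
Each bag holds 4 vertices, so the decomposition has width 3, which upper-bounds the treewidth. On the other hand G contains the 4-clique {0, 1, 3, 5}. A clique must lie in a single bag of any decomposition, so no decomposition can have width below 3. Combining the bounds, tw(G) = 3.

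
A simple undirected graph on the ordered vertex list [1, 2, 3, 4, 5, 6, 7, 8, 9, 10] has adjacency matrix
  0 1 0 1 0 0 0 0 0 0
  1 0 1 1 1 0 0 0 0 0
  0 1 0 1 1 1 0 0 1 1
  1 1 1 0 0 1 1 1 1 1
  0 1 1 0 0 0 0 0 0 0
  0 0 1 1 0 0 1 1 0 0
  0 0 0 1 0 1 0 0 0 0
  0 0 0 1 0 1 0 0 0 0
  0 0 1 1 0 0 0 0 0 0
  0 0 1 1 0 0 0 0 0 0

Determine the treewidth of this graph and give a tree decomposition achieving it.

Treewidth 2.
Bags: B1 = {2, 3, 4}  B2 = {3, 4, 10}  B3 = {1, 2, 4}  B4 = {3, 4, 6}  B5 = {4, 6, 7}  B6 = {3, 4, 9}  B7 = {4, 6, 8}  B8 = {2, 3, 5}
Tree: B1–B2, B1–B3, B1–B4, B4–B5, B2–B6, B5–B7, B1–B8

Each bag holds 3 vertices, so the decomposition has width 2, which upper-bounds the treewidth. For the lower bound, the 3 vertices {4, 6, 8} are pairwise adjacent, and any tree decomposition puts a clique entirely inside one bag — forcing width ≥ 2. Hence tw(G) = 2 exactly.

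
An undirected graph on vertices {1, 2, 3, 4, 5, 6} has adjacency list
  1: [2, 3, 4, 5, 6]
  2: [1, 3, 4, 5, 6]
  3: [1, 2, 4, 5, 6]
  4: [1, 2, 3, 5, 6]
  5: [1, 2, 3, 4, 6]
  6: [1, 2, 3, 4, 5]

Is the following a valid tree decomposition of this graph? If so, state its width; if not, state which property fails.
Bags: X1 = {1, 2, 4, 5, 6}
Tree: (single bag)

A tree decomposition must satisfy three properties: every vertex lies in some bag; for every edge, both endpoints lie together in some bag; and for every vertex, the bags containing it form a connected subtree. Here vertex 3 appears in no bag, so the decomposition is invalid.

No — vertex 3 appears in no bag.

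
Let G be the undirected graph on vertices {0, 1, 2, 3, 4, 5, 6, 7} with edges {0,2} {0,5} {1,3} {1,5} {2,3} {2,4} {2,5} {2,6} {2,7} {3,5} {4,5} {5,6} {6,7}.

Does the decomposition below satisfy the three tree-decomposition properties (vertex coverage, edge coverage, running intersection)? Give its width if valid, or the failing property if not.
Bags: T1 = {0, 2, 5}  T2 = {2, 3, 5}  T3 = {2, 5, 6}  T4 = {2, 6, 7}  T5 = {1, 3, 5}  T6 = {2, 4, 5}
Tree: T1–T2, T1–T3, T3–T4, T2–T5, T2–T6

Checking the three conditions: (i) the bags cover all of {0, 1, 2, 3, 4, 5, 6, 7}; (ii) for each edge, some bag contains both endpoints; (iii) the bags containing any fixed vertex form a subtree. All hold, so the decomposition is valid with width 3 − 1 = 2.

Yes; width 2.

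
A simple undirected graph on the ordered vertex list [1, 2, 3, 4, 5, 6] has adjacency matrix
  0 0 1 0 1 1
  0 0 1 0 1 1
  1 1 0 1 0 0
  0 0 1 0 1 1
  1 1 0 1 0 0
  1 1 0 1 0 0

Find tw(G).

A width-3 tree decomposition is:
Bags: B1 = {1, 2, 4, 5}  B2 = {1, 2, 3, 4}  B3 = {1, 2, 4, 6}
Tree: B1–B2, B2–B3
Every bag has size at most 4, so the width is 4 − 1 = 3 and tw(G) ≤ 3. For the lower bound: the 4 vertex sets {4,5}, {2,3}, {1}, {6} are disjoint, each induces a connected subgraph, and every pair is joined by at least one edge of G. Contracting each set to a single vertex therefore yields K_{4} as a minor, and since treewidth is minor-monotone, tw(G) ≥ tw(K_{4}) = 3. Combining the bounds, tw(G) = 3.

3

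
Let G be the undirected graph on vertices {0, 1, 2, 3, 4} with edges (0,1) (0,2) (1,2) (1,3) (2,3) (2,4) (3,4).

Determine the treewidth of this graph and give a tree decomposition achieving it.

The largest bag has 3 vertices, giving width 2; this decomposition certifies tw(G) ≤ 2. For the lower bound, the 3 vertices {0, 1, 2} are pairwise adjacent, and any tree decomposition puts a clique entirely inside one bag — forcing width ≥ 2. Therefore the treewidth is 2.

Treewidth 2.
One optimal decomposition is:
Bags: B1 = {0, 1, 2}  B2 = {1, 2, 3}  B3 = {2, 3, 4}
Tree: B1–B2, B2–B3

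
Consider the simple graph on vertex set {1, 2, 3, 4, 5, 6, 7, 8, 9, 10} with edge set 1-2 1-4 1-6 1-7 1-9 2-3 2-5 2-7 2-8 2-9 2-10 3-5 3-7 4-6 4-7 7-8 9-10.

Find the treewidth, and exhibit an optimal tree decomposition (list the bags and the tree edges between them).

Treewidth 2.
One such decomposition:
Bags: B1 = {1, 2, 9}  B2 = {2, 9, 10}  B3 = {1, 2, 7}  B4 = {1, 4, 7}  B5 = {1, 4, 6}  B6 = {2, 3, 7}  B7 = {2, 3, 5}  B8 = {2, 7, 8}
Tree: B1–B2, B1–B3, B3–B4, B4–B5, B3–B6, B6–B7, B3–B8

Each bag holds 3 vertices, so the decomposition has width 2, which upper-bounds the treewidth. Conversely, {1, 2, 9} is a clique of size 3, and the vertices of any clique must share a bag in every tree decomposition; so some bag has ≥ 3 vertices and tw(G) ≥ 2. Therefore the treewidth is 2.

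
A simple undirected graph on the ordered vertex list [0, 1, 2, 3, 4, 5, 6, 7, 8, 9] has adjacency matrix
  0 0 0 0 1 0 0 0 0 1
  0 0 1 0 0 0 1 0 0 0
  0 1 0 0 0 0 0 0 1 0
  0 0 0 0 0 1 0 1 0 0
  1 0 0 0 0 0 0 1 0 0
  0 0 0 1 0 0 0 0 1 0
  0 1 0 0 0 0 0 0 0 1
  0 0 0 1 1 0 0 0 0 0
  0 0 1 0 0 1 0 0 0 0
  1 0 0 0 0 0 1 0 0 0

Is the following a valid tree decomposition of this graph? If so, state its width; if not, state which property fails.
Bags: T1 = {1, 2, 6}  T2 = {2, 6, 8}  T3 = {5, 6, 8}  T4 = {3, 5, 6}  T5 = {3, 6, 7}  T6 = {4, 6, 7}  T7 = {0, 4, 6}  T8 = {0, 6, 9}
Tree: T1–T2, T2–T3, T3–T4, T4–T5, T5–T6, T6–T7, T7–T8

Every vertex of G appears in some bag (union = {0, 1, 2, 3, 4, 5, 6, 7, 8, 9}); every edge is covered by a bag; and for each vertex v the set of bags containing v is connected in the bag tree. The decomposition is therefore valid. The largest bag has 3 vertices, so the width is 2.

Yes; width 2.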